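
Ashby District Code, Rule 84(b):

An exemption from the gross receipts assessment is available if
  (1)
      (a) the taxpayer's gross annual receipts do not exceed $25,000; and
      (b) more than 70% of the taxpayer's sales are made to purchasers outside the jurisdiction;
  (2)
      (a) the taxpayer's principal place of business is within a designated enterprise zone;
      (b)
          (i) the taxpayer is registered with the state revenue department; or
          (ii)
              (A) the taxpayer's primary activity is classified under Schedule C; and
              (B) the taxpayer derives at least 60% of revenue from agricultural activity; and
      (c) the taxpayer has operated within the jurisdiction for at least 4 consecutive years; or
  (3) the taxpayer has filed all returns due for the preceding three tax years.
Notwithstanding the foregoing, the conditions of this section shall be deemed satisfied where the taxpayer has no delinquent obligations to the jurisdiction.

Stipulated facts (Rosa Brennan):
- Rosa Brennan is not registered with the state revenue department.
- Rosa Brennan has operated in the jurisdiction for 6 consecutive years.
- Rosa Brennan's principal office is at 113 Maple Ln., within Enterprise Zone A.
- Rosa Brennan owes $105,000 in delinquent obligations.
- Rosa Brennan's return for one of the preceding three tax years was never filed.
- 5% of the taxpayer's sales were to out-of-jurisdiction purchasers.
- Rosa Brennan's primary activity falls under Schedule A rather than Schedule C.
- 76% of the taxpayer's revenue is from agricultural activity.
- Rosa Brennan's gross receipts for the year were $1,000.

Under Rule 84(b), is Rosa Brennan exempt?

(a) receipts ≤ $25,000 — holds.
(b) >70% out-of-jur. sales — not satisfied.
(1) = T AND F = false.
(a) in enterprise zone — satisfied.
(i) state-registered — not met.
(A) Schedule C activity — not satisfied.
(B) ≥60% agricultural — satisfied.
So (ii) is not satisfied (F AND T).
(b): F OR F → false.
(c) ≥ 4 yrs in jurisdiction — satisfied.
(2) = T AND F AND T = false.
(3) returns current — not met.
Overall: F OR F OR F → false.
Exception (no delinquency) — not satisfied.
Result: main false OR exception false → false.

No — not exempt.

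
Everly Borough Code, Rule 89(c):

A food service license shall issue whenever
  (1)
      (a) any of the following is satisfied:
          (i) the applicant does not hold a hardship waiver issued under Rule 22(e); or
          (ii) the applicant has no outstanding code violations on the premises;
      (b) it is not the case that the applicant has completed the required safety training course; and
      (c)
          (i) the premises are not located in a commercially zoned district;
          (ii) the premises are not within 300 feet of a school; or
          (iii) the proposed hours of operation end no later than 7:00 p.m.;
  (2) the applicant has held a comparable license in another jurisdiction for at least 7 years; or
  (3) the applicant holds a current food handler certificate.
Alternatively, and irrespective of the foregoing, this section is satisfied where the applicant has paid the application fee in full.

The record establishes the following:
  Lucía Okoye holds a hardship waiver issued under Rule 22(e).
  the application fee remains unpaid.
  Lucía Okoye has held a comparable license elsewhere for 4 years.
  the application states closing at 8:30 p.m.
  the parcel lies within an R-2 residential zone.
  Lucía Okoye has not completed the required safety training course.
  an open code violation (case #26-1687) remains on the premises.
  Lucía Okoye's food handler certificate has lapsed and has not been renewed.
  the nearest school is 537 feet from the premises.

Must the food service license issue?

No — denied.

(i) not (hardship waiver) — fails.
(ii) no code violations — fails.
(a) = F OR F = false.
(b) not (safety training) — holds.
(i) not (commercially zoned) — holds.
(ii) ≥300 ft from school — holds.
(iii) closes by 7 p.m. — not satisfied.
So (c) is satisfied (T OR T OR F).
So (1) is not satisfied (F AND T AND T).
(2) prior license ≥ 7 yr — not satisfied.
(3) food handler cert. — not satisfied.
Overall: F OR F OR F → false.
Exception (fee paid) — not satisfied.
Result: main false OR exception false → false.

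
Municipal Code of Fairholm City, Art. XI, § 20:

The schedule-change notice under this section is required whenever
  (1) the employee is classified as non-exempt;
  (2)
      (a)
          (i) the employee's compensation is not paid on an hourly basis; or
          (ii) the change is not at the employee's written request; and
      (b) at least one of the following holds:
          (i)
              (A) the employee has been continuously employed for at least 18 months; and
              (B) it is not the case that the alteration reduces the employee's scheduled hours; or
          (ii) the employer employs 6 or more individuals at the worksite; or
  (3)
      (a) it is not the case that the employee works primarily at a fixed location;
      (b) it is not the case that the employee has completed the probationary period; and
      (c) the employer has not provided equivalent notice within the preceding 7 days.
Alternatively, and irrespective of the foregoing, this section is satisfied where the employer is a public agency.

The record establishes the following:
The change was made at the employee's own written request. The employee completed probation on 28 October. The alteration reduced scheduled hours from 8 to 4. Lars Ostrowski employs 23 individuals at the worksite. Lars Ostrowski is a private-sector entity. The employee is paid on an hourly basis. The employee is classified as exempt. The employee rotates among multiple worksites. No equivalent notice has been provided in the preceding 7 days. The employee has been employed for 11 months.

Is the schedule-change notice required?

(1) non-exempt — not satisfied.
(i) not (hourly-paid) — not satisfied.
(ii) not employee-requested — fails.
So (a) is not satisfied (F OR F).
(A) tenure ≥ 18 mo. — not satisfied.
(B) not (hours reduced) — not met.
(i): F AND F → false.
(ii) ≥ 6 at site — met.
(b): F OR T → true.
So (2) is not satisfied (F AND T).
(a) not (fixed location) — holds.
(b) not (past probation) — not met.
(c) no recent notice — holds.
(3): T AND F AND T → false.
Overall = F OR F OR F = false.
Exception (public agency) — not satisfied.
Result: main false OR exception false → false.

No — not required.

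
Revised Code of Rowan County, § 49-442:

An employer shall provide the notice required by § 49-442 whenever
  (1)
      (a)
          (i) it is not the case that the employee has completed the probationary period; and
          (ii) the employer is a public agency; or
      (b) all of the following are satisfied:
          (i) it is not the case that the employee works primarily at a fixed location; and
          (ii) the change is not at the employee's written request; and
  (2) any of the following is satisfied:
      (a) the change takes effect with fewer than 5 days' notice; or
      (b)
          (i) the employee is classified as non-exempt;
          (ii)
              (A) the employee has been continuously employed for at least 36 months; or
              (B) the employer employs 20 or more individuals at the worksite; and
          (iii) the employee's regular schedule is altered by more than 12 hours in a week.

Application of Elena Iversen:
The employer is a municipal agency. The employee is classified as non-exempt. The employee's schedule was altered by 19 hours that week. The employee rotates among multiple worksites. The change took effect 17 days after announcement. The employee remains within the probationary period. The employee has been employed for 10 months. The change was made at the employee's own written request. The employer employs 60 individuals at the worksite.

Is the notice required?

Yes — required.

(i) not (past probation) — holds.
(ii) public agency — met.
(a) = T AND T = true.
(i) not (fixed location) — holds.
(ii) not employee-requested — not satisfied.
So (b) is not satisfied (T AND F).
(1) = T OR F = true.
(a) < 5 days' notice — not met.
(i) non-exempt — met.
(A) tenure ≥ 36 mo. — not satisfied.
(B) ≥ 20 at site — met.
(ii): F OR T → true.
(iii) schedule shift > 12h — met.
(b) = T AND T AND T = true.
(2): F OR T → true.
Overall: T AND T → true.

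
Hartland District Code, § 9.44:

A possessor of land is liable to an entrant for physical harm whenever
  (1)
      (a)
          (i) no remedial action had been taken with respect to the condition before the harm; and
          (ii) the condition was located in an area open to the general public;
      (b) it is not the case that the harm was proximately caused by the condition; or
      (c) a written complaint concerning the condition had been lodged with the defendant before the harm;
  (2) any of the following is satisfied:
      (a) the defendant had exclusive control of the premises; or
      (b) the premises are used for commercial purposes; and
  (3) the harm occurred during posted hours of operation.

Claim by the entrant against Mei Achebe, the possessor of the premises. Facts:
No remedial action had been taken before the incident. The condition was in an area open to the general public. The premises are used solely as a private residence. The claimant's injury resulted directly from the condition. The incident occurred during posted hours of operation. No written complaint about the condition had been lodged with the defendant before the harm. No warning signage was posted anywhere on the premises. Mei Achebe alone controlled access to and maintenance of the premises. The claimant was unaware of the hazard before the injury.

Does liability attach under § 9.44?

(i) no remedial action — met.
(ii) public area — holds.
(a): T AND T → true.
(b) not (proximate cause) — not satisfied.
(c) complaint lodged — fails.
(1): T OR F OR F → true.
(a) exclusive control — met.
(b) commercial use — fails.
(2) = T OR F = true.
(3) during posted hours — holds.
Overall = T AND T AND T = true.

Yes — liable.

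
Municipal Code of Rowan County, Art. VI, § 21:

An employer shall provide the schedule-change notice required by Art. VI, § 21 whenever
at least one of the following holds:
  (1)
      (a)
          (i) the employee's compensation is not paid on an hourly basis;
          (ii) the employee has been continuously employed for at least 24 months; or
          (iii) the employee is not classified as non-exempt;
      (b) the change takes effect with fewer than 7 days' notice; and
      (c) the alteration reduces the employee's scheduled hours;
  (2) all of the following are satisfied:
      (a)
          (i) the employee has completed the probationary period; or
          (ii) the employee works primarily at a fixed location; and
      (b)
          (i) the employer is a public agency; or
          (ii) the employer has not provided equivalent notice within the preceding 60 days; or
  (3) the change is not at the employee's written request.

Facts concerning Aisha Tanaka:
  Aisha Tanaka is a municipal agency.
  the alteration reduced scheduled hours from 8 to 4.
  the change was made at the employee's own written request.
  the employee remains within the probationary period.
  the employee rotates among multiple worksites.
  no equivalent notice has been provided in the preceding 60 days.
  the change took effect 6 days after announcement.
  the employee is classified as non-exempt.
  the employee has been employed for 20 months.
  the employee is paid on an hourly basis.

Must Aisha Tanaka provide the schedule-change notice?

(i) not (hourly-paid) — not met.
(ii) tenure ≥ 24 mo. — fails.
(iii) not (non-exempt) — not satisfied.
(a): F OR F OR F → false.
(b) < 7 days' notice — holds.
(c) hours reduced — met.
(1): F AND T AND T → false.
(i) past probation — not satisfied.
(ii) fixed location — not met.
(a): F OR F → false.
(i) public agency — holds.
(ii) no recent notice — holds.
(b) = T OR T = true.
(2) = F AND T = false.
(3) not employee-requested — fails.
Overall: F OR F OR F → false.

No — not required.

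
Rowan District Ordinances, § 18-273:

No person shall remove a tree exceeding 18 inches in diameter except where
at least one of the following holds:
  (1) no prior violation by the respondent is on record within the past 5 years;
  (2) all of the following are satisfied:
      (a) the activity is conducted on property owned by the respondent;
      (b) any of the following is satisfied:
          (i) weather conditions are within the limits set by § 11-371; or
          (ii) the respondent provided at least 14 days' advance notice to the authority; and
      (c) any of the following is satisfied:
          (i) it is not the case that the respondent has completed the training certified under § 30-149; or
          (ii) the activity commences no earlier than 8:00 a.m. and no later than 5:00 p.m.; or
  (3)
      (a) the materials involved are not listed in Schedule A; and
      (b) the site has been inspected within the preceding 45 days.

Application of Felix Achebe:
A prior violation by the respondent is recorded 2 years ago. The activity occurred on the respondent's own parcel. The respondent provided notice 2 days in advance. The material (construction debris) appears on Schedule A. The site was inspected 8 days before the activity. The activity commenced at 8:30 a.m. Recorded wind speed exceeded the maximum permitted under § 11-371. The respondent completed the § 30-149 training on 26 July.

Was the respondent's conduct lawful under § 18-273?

No — unlawful.

(1) no prior violation — not met.
(a) own property — satisfied.
(i) weather ok — fails.
(ii) ≥14 days' notice — fails.
(b): F OR F → false.
(i) not (training certified) — not met.
(ii) start within hours — holds.
(c) = F OR T = true.
So (2) is not satisfied (T AND F AND T).
(a) not (Schedule A material) — not met.
(b) site inspected — satisfied.
So (3) is not satisfied (F AND T).
Overall = F OR F OR F = false.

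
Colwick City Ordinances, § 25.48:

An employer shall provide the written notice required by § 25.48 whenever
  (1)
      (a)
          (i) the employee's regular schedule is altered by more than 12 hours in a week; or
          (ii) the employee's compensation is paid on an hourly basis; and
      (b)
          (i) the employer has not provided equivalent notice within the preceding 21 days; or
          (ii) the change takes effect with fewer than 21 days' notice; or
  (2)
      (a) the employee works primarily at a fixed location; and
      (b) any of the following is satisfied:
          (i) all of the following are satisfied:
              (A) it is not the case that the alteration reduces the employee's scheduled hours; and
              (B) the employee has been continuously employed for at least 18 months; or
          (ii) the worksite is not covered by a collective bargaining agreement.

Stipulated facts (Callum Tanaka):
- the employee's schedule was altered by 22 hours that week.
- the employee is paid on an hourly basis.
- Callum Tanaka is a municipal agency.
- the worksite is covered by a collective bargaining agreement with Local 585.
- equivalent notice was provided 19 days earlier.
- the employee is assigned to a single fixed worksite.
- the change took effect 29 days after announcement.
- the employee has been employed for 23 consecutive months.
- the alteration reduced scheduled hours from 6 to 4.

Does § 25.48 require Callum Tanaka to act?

No — not required.

(i) schedule shift > 12h — met.
(ii) hourly-paid — met.
(a): T OR T → true.
(i) no recent notice — not met.
(ii) < 21 days' notice — not satisfied.
(b) = F OR F = false.
(1): T AND F → false.
(a) fixed location — satisfied.
(A) not (hours reduced) — fails.
(B) tenure ≥ 18 mo. — holds.
So (i) is not satisfied (F AND T).
(ii) no CBA — not met.
(b) = F OR F = false.
(2): T AND F → false.
So Overall is not satisfied (F OR F).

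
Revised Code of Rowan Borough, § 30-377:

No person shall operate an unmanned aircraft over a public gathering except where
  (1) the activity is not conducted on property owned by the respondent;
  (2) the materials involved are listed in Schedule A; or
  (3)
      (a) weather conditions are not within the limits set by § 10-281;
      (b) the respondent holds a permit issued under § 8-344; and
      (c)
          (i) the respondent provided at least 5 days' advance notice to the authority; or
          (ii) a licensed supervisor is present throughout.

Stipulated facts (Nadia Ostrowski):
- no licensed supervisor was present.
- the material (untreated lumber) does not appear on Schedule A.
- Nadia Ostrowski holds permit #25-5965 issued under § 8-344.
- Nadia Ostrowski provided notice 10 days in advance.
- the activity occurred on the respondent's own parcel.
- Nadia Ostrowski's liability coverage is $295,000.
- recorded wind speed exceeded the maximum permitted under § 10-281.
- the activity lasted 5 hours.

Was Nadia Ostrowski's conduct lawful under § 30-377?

Yes — lawful.

(1) not (own property) — fails.
(2) Schedule A material — not met.
(a) not (weather ok) — met.
(b) holds permit — holds.
(i) ≥5 days' notice — satisfied.
(ii) supervisor present — not met.
(c): T OR F → true.
(3) = T AND T AND T = true.
So Overall is satisfied (F OR F OR T).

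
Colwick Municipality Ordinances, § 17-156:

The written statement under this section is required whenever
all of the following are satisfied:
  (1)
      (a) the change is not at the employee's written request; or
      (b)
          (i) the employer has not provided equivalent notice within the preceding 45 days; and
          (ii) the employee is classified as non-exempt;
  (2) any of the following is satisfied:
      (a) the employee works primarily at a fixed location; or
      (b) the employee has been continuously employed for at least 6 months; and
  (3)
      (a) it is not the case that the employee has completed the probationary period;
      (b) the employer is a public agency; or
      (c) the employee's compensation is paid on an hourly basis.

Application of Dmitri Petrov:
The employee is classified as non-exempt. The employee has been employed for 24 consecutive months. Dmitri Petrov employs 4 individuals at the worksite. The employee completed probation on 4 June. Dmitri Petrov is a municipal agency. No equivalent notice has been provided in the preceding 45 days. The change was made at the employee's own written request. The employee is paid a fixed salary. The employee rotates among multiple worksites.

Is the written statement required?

Yes — required.

(a) not employee-requested — not satisfied.
(i) no recent notice — met.
(ii) non-exempt — satisfied.
(b): T AND T → true.
So (1) is satisfied (F OR T).
(a) fixed location — not satisfied.
(b) tenure ≥ 6 mo. — met.
(2) = F OR T = true.
(a) not (past probation) — not satisfied.
(b) public agency — holds.
(c) hourly-paid — fails.
(3): F OR T OR F → true.
So Overall is satisfied (T AND T AND T).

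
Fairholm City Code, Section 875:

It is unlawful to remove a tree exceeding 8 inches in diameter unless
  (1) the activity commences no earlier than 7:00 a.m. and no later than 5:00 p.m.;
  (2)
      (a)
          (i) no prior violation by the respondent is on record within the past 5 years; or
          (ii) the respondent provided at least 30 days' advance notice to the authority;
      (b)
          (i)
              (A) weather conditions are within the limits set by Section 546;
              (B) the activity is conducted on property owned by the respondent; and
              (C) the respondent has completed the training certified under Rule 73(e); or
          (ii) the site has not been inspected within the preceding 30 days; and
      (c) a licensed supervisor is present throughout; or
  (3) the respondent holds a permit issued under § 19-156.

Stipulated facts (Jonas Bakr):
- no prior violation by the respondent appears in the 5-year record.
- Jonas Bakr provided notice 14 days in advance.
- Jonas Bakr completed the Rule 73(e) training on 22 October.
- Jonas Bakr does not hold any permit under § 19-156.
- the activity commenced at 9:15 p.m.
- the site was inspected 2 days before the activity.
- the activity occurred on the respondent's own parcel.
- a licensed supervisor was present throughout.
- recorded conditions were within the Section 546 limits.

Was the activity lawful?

(1) start within hours — not met.
(i) no prior violation — holds.
(ii) ≥30 days' notice — not met.
(a): T OR F → true.
(A) weather ok — met.
(B) own property — holds.
(C) training certified — satisfied.
(i) = T AND T AND T = true.
(ii) not (site inspected) — not met.
(b): T OR F → true.
(c) supervisor present — holds.
So (2) is satisfied (T AND T AND T).
(3) holds permit — not met.
So Overall is satisfied (F OR T OR F).

Yes — lawful.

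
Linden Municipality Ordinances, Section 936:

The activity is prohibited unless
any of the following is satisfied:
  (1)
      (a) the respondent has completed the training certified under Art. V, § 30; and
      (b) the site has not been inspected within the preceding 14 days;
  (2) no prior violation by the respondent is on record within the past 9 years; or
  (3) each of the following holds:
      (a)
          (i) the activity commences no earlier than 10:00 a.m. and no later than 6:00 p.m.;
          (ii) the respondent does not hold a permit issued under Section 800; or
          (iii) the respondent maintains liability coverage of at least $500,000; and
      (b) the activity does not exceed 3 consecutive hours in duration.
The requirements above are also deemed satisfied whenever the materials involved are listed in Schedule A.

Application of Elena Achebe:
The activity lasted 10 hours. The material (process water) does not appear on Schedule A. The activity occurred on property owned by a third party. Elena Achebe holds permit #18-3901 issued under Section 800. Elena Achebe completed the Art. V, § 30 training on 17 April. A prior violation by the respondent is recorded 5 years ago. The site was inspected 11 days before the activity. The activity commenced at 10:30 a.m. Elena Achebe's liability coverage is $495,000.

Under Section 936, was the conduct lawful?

(a) training certified — holds.
(b) not (site inspected) — not met.
(1): T AND F → false.
(2) no prior violation — not met.
(i) start within hours — met.
(ii) not (holds permit) — not met.
(iii) coverage ≥ $500,000 — fails.
(a) = T OR F OR F = true.
(b) ≤ 3 hrs duration — fails.
(3) = T AND F = false.
So Overall is not satisfied (F OR F OR F).
Exception (Schedule A material) — not satisfied.
Result: main false OR exception false → false.

No — unlawful.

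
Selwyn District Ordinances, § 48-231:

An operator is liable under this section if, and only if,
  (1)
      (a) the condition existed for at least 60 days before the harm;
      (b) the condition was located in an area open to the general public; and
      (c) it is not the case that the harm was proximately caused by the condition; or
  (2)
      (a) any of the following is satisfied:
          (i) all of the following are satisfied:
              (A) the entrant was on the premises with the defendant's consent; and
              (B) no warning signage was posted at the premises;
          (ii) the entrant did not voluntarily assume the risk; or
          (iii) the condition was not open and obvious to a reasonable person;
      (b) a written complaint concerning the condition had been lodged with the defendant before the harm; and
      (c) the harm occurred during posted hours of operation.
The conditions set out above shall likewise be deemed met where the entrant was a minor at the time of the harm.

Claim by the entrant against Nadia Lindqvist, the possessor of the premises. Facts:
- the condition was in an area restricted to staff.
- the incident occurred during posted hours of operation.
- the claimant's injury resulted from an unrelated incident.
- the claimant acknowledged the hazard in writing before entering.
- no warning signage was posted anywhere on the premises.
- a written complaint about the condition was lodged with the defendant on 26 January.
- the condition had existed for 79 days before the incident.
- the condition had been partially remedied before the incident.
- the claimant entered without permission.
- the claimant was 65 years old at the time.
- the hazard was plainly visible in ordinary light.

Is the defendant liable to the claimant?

(a) condition ≥60 days old — satisfied.
(b) public area — not satisfied.
(c) not (proximate cause) — satisfied.
So (1) is not satisfied (T AND F AND T).
(A) consent to enter — not met.
(B) no signage posted — satisfied.
(i) = F AND T = false.
(ii) no assumed risk — not met.
(iii) not open/obvious — not met.
(a): F OR F OR F → false.
(b) complaint lodged — holds.
(c) during posted hours — satisfied.
So (2) is not satisfied (F AND T AND T).
Overall = F OR F = false.
Exception (entrant a minor) — not satisfied.
Result: main false OR exception false → false.

No — not liable.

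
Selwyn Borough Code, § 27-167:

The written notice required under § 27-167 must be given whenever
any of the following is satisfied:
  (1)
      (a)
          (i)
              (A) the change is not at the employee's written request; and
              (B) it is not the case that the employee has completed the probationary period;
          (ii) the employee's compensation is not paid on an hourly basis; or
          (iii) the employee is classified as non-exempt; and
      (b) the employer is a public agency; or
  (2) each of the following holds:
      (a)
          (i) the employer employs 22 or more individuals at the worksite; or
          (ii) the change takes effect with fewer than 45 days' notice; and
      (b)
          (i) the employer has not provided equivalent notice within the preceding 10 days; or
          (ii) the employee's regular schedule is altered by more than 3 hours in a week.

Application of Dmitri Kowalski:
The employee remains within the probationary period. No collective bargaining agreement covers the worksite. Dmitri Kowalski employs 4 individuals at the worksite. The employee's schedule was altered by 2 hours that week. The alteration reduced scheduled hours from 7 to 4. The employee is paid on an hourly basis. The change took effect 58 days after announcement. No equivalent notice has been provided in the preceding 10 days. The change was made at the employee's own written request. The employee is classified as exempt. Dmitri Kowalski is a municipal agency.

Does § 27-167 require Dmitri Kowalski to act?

(A) not employee-requested — not met.
(B) not (past probation) — holds.
So (i) is not satisfied (F AND T).
(ii) not (hourly-paid) — not met.
(iii) non-exempt — not satisfied.
(a) = F OR F OR F = false.
(b) public agency — satisfied.
(1) = F AND T = false.
(i) ≥ 22 at site — not met.
(ii) < 45 days' notice — not satisfied.
(a): F OR F → false.
(i) no recent notice — holds.
(ii) schedule shift > 3h — fails.
(b) = T OR F = true.
So (2) is not satisfied (F AND T).
So Overall is not satisfied (F OR F).

No — not required.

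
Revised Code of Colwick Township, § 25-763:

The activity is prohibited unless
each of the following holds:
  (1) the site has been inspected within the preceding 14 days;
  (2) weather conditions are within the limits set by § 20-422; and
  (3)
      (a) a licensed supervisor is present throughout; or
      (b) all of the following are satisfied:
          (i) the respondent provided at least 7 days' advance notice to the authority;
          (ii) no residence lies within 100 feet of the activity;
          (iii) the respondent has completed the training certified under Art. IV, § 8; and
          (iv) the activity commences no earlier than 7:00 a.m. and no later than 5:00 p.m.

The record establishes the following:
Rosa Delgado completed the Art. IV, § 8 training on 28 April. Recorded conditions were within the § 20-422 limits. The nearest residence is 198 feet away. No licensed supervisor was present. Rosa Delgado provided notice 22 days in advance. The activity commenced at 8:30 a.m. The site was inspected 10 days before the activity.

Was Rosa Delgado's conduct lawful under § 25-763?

(1) site inspected — satisfied.
(2) weather ok — met.
(a) supervisor present — fails.
(i) ≥7 days' notice — met.
(ii) no residence in 100 ft — met.
(iii) training certified — met.
(iv) start within hours — satisfied.
So (b) is satisfied (T AND T AND T AND T).
So (3) is satisfied (F OR T).
Overall: T AND T AND T → true.

Yes — lawful.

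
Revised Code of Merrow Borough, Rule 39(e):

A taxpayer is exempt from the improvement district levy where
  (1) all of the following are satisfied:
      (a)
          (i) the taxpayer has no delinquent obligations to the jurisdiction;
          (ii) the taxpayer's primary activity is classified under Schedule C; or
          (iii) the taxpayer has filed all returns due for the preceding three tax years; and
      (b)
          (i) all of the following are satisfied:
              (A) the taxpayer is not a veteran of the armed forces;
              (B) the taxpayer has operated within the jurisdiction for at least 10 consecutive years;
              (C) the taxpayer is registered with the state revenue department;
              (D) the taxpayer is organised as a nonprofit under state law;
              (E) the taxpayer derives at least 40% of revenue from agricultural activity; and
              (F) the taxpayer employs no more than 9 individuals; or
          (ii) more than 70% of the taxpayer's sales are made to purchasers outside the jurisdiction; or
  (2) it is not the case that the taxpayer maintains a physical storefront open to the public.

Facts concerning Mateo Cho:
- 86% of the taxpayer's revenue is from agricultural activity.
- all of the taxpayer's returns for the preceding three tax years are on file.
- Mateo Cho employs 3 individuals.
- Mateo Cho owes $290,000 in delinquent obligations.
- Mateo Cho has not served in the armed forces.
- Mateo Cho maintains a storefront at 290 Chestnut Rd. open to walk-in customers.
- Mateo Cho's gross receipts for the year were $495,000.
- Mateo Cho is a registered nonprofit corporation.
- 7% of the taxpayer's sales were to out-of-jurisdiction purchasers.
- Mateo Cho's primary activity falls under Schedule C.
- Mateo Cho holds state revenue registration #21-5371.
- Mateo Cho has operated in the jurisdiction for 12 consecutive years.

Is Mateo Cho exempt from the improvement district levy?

Yes — exempt.

(i) no delinquency — fails.
(ii) Schedule C activity — satisfied.
(iii) returns current — holds.
So (a) is satisfied (F OR T OR T).
(A) not (veteran) — met.
(B) ≥ 10 yrs in jurisdiction — holds.
(C) state-registered — satisfied.
(D) nonprofit — holds.
(E) ≥40% agricultural — satisfied.
(F) ≤ 9 employees — holds.
(i): T AND T AND T AND T AND T AND T → true.
(ii) >70% out-of-jur. sales — not satisfied.
(b) = T OR F = true.
(1): T AND T → true.
(2) not (has storefront) — not met.
Overall = T OR F = true.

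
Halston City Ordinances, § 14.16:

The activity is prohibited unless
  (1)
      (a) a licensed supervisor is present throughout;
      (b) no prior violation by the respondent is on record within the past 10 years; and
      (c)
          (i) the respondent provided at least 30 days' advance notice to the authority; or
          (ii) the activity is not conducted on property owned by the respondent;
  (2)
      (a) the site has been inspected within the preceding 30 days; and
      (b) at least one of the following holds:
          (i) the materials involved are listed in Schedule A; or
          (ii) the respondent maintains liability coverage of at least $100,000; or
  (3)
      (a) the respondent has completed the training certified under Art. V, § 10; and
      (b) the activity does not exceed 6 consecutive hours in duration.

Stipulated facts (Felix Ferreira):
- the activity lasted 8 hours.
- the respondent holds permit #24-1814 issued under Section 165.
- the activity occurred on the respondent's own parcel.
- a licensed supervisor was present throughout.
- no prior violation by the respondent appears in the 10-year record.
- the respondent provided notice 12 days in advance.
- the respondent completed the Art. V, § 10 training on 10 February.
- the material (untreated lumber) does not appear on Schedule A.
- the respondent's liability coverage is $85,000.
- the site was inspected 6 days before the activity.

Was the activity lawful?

No — unlawful.

(a) supervisor present — holds.
(b) no prior violation — met.
(i) ≥30 days' notice — fails.
(ii) not (own property) — fails.
(c): F OR F → false.
(1) = T AND T AND F = false.
(a) site inspected — satisfied.
(i) Schedule A material — not met.
(ii) coverage ≥ $100,000 — not satisfied.
(b) = F OR F = false.
So (2) is not satisfied (T AND F).
(a) training certified — met.
(b) ≤ 6 hrs duration — fails.
(3) = T AND F = false.
So Overall is not satisfied (F OR F OR F).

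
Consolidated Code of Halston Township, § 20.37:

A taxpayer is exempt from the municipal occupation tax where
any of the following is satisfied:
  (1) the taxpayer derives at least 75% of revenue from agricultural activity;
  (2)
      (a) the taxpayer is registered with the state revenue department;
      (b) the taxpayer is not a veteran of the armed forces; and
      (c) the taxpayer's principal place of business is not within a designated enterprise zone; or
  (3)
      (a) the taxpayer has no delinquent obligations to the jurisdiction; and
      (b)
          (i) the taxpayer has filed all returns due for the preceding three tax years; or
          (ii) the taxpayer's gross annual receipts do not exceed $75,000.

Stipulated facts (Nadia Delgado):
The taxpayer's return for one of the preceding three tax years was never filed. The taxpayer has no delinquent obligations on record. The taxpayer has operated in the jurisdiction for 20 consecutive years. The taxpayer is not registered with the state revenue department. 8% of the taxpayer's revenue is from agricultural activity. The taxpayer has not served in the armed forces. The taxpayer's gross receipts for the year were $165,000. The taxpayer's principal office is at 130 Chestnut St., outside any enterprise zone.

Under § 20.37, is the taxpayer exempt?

(1) ≥75% agricultural — not satisfied.
(a) state-registered — fails.
(b) not (veteran) — satisfied.
(c) not (in enterprise zone) — satisfied.
So (2) is not satisfied (F AND T AND T).
(a) no delinquency — met.
(i) returns current — not met.
(ii) receipts ≤ $75,000 — fails.
(b) = F OR F = false.
So (3) is not satisfied (T AND F).
Overall = F OR F OR F = false.

No — not exempt.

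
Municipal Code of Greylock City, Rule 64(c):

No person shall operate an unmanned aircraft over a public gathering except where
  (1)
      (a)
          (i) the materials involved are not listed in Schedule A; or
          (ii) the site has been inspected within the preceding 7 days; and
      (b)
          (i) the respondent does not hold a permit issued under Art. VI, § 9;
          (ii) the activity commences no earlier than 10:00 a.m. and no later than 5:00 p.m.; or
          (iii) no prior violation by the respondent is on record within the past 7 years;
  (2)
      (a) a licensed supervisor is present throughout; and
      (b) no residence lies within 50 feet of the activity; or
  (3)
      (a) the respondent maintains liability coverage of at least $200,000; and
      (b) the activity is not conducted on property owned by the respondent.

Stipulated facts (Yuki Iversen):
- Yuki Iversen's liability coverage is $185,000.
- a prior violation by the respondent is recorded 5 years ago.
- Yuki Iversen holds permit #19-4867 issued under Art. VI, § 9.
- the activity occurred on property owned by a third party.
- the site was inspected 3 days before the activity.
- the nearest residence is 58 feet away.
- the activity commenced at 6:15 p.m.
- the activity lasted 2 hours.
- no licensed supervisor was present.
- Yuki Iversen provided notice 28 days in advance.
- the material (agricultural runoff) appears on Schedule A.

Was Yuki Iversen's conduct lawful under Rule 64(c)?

No — unlawful.

(i) not (Schedule A material) — fails.
(ii) site inspected — satisfied.
(a): F OR T → true.
(i) not (holds permit) — not met.
(ii) start within hours — fails.
(iii) no prior violation — not satisfied.
(b) = F OR F OR F = false.
(1) = T AND F = false.
(a) supervisor present — not satisfied.
(b) no residence in 50 ft — met.
(2) = F AND T = false.
(a) coverage ≥ $200,000 — fails.
(b) not (own property) — holds.
(3): F AND T → false.
Overall = F OR F OR F = false.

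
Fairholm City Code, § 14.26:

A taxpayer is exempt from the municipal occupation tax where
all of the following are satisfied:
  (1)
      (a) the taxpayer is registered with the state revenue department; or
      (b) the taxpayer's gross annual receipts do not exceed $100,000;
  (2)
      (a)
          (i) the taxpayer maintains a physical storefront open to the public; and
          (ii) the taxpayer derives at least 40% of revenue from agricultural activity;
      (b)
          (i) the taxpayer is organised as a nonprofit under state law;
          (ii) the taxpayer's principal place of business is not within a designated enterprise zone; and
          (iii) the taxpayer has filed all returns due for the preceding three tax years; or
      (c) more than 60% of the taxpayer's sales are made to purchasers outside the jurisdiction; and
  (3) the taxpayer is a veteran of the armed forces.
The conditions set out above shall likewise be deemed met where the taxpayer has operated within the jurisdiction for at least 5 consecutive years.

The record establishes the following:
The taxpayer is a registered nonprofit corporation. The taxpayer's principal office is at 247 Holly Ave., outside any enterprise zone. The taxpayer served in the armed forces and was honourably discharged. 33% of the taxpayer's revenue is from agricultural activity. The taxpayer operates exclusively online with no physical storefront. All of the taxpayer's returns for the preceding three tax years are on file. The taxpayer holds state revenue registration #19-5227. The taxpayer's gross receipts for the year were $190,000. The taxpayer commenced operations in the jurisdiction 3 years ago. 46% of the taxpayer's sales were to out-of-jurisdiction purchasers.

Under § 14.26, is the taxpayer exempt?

(a) state-registered — satisfied.
(b) receipts ≤ $100,000 — not met.
(1) = T OR F = true.
(i) has storefront — fails.
(ii) ≥40% agricultural — fails.
(a): F AND F → false.
(i) nonprofit — holds.
(ii) not (in enterprise zone) — satisfied.
(iii) returns current — met.
So (b) is satisfied (T AND T AND T).
(c) >60% out-of-jur. sales — not met.
(2): F OR T OR F → true.
(3) veteran — satisfied.
So Overall is satisfied (T AND T AND T).
Exception (≥ 5 yrs in jurisdiction) — not satisfied.
Result: main true OR exception false → true.

Yes — exempt.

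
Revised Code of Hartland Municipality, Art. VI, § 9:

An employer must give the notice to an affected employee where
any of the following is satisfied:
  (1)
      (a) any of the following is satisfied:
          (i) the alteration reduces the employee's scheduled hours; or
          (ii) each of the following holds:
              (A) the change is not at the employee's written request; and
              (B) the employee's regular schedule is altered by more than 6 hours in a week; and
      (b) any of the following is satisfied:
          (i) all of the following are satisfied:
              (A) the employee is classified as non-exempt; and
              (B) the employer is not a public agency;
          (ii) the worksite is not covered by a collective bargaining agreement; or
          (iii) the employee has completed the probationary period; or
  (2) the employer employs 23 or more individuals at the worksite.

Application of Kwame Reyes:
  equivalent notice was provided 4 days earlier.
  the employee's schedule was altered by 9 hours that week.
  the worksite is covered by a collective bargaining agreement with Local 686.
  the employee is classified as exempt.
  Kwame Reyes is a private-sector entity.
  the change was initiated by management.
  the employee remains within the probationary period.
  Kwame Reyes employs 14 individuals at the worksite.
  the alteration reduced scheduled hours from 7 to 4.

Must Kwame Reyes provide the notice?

No — not required.

(i) hours reduced — satisfied.
(A) not employee-requested — holds.
(B) schedule shift > 6h — met.
(ii): T AND T → true.
(a) = T OR T = true.
(A) non-exempt — not satisfied.
(B) not (public agency) — satisfied.
So (i) is not satisfied (F AND T).
(ii) no CBA — not met.
(iii) past probation — not satisfied.
(b) = F OR F OR F = false.
(1): T AND F → false.
(2) ≥ 23 at site — not satisfied.
So Overall is not satisfied (F OR F).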